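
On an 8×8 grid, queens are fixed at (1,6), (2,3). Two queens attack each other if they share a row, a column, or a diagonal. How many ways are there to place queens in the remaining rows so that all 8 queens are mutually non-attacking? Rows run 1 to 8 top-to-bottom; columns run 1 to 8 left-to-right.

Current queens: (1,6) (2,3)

8

Branch on row 3: col 1 → 3; col 5 → 2; col 7 → 3.
Sum: 3 + 2 + 3 = 8.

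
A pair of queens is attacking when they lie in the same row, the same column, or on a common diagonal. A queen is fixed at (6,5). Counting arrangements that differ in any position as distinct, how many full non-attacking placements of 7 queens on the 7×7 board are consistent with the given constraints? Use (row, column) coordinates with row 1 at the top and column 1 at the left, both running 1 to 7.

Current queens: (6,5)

6

Branch on row 1: col 1 → 1; col 2 → 1; col 3 → 0; col 4 → 1; col 6 → 3; col 7 → 0.
Sum: 1 + 1 + 0 + 1 + 3 + 0 = 6.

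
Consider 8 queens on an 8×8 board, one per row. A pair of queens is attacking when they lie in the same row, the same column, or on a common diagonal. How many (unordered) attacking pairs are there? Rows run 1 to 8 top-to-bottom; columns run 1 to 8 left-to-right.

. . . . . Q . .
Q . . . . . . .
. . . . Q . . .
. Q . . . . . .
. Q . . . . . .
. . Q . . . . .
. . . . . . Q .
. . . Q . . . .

Same column: (4,2)–(5,2) (column 2).
Same diagonal: (1,6)–(5,2) (|1−5| = |6−2| = 4); (5,2)–(6,3) (|5−6| = |2−3| = 1).
Total attacking pairs: 3.

3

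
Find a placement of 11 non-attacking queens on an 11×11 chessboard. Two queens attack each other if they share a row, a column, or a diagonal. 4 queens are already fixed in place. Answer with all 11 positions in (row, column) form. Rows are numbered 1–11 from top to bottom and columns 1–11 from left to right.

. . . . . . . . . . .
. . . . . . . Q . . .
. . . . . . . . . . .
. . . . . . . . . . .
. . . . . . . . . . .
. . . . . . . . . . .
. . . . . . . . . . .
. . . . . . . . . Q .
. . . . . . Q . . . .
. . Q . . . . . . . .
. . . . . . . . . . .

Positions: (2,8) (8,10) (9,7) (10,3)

(1,11) (2,8) (3,2) (4,5) (5,1) (6,9) (7,4) (8,10) (9,7) (10,3) (11,6)

Row 1: attacked by (2,8)→{7,8,9}; (8,10)→{3,10}; (9,7)→{7}; (10,3)→{3}. Safe: 1, 2, 4, 5, 6, 11. Place at column 11.
Row 3: attacked by (1,11)→{9,11}; (2,8)→{7,8,9}; (8,10)→{5,10}; (9,7)→{1,7}; (10,3)→{3,10}. Safe: 2, 4, 6. Place at column 2.
Row 4: attacked by (1,11)→{8,11}; (2,8)→{6,8,10}; (3,2)→{1,2,3}; (8,10)→{6,10}; (9,7)→{2,7}; (10,3)→{3,9}. Safe: 4, 5. Place at column 5.
Row 5: attacked by (1,11)→{7,11}; (2,8)→{5,8,11}; (3,2)→{2,4}; (4,5)→{4,5,6}; (8,10)→{7,10}; (9,7)→{3,7,11}; (10,3)→{3,8}. Safe: 1, 9. Place at column 1.
Row 6: attacked by (1,11)→{6,11}; (2,8)→{4,8}; (3,2)→{2,5}; (4,5)→{3,5,7}; (5,1)→{1,2}; (8,10)→{8,10}; (9,7)→{4,7,10}; (10,3)→{3,7}. Safe: 9. Place at column 9.
Row 7: attacked by (1,11)→{5,11}; (2,8)→{3,8}; (3,2)→{2,6}; (4,5)→{2,5,8}; (5,1)→{1,3}; (6,9)→{8,9,10}; (8,10)→{9,10,11}; (9,7)→{5,7,9}; (10,3)→{3,6}. Safe: 4. Place at column 4.
Row 11: attacked by (1,11)→{1,11}; (2,8)→{8}; (3,2)→{2,10}; (4,5)→{5}; (5,1)→{1,7}; (6,9)→{4,9}; (7,4)→{4,8}; (8,10)→{7,10}; (9,7)→{5,7,9}; (10,3)→{2,3,4}. Safe: 6. Place at column 6.
Columns [11, 8, 2, 5, 1, 9, 4, 10, 7, 3, 6], r−c [-10, -6, 1, -1, 4, -3, 3, -2, 2, 7, 5], r+c [12, 10, 5, 9, 6, 15, 11, 18, 16, 13, 17] are all distinct, so no two queens attack.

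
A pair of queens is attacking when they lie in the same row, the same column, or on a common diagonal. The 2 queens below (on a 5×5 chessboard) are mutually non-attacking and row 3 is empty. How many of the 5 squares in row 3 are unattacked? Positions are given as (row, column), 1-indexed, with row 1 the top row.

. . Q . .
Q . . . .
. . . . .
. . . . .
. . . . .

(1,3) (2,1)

1

(1,3) attacks row 3 at column 3 and diagonals 1, 5.
(2,1) attacks row 3 at column 1 and diagonals 2.
Attacked columns: {1, 2, 3, 5}. Safe: {4}.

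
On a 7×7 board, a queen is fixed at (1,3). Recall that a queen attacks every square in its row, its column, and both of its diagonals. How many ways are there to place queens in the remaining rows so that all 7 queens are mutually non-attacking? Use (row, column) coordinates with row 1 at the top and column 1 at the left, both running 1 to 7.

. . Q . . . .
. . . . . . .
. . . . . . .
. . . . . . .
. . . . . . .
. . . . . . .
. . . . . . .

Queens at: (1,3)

6

Branch on row 2: col 1 → 2; col 5 → 1; col 6 → 1; col 7 → 2.
Sum: 2 + 1 + 1 + 2 = 6.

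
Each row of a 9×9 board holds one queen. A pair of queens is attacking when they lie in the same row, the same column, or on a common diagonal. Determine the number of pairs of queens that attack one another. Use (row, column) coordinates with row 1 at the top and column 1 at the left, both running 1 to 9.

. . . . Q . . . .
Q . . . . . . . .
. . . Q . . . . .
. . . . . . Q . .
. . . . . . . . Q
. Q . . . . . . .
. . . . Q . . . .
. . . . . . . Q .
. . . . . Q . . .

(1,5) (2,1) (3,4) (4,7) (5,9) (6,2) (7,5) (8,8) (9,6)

Same column: (1,5)–(7,5) (column 5).
Same diagonal: (1,5)–(5,9) (|1−5| = |5−9| = 4).
Total attacking pairs: 2.

2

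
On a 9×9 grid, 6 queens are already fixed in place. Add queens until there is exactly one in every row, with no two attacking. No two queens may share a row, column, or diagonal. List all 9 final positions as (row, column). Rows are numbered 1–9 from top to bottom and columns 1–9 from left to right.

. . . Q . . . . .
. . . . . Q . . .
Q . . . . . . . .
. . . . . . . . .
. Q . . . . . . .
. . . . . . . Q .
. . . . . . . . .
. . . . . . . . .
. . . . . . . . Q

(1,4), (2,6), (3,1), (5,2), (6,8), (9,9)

(1,4) (2,6) (3,1) (4,5) (5,2) (6,8) (7,3) (8,7) (9,9)

Row 4: attacked by (1,4)→{1,4,7}; (2,6)→{4,6,8}; (3,1)→{1,2}; (5,2)→{1,2,3}; (6,8)→{6,8}; (9,9)→{4,9}. Safe: 5. Place at column 5.
Row 7: attacked by (1,4)→{4}; (2,6)→{1,6}; (3,1)→{1,5}; (4,5)→{2,5,8}; (5,2)→{2,4}; (6,8)→{7,8,9}; (9,9)→{7,9}. Safe: 3. Place at column 3.
Row 8: attacked by (1,4)→{4}; (2,6)→{6}; (3,1)→{1,6}; (4,5)→{1,5,9}; (5,2)→{2,5}; (6,8)→{6,8}; (7,3)→{2,3,4}; (9,9)→{8,9}. Safe: 7. Place at column 7.
Columns [4, 6, 1, 5, 2, 8, 3, 7, 9], r−c [-3, -4, 2, -1, 3, -2, 4, 1, 0], r+c [5, 8, 4, 9, 7, 14, 10, 15, 18] are all distinct, so no two queens attack.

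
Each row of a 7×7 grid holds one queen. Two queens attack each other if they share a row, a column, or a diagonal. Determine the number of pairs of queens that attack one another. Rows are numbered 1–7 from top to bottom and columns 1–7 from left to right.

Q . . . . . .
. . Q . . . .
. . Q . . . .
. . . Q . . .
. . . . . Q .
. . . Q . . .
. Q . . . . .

6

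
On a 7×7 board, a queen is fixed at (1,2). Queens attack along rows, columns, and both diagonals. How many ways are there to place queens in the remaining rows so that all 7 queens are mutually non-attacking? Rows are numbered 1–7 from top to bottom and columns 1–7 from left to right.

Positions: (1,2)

Branch on row 2: col 4 → 2; col 5 → 3; col 6 → 1; col 7 → 1.
Sum: 2 + 3 + 1 + 1 = 7.

7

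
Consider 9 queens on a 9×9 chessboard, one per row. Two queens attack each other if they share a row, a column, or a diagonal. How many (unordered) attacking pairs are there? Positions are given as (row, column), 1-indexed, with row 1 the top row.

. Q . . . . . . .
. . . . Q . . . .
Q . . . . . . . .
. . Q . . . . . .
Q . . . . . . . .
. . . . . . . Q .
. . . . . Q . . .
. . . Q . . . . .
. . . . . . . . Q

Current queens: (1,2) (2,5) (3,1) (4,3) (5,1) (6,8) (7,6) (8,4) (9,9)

Same column: (3,1)–(5,1) (column 1).
Same diagonal: (2,5)–(4,3) (|2−4| = |5−3| = 2); (4,3)–(7,6) (|4−7| = |3−6| = 3); (5,1)–(8,4) (|5−8| = |1−4| = 3).
Total attacking pairs: 4.

4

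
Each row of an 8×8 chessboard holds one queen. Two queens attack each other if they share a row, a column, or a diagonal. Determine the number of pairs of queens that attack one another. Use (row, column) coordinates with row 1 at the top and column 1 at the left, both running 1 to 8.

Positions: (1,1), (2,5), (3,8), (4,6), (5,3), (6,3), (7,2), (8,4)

Same column: (5,3)–(6,3) (column 3).
Same diagonal: (6,3)–(7,2) (|6−7| = |3−2| = 1).
Total attacking pairs: 2.

2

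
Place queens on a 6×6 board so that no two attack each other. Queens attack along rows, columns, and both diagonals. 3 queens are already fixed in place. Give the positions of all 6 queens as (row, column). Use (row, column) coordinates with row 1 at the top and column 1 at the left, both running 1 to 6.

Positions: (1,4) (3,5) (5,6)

(1,4) (2,1) (3,5) (4,2) (5,6) (6,3)

Row 2: attacked by (1,4)→{3,4,5}; (3,5)→{4,5,6}; (5,6)→{3,6}. Safe: 1, 2. Place at column 1.
Row 4: attacked by (1,4)→{1,4}; (2,1)→{1,3}; (3,5)→{4,5,6}; (5,6)→{5,6}. Safe: 2. Place at column 2.
Row 6: attacked by (1,4)→{4}; (2,1)→{1,5}; (3,5)→{2,5}; (4,2)→{2,4}; (5,6)→{5,6}. Safe: 3. Place at column 3.
Columns [4, 1, 5, 2, 6, 3], r−c [-3, 1, -2, 2, -1, 3], r+c [5, 3, 8, 6, 11, 9] are all distinct, so no two queens attack.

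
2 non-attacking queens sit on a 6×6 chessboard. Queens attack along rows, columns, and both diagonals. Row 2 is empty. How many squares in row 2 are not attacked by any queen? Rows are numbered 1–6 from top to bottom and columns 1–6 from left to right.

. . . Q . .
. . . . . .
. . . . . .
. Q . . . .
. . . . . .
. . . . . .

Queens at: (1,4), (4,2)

2

(1,4) attacks row 2 at column 4 and diagonals 3, 5.
(4,2) attacks row 2 at column 2 and diagonals 4.
Attacked columns: {2, 3, 4, 5}. Safe: {1, 6}.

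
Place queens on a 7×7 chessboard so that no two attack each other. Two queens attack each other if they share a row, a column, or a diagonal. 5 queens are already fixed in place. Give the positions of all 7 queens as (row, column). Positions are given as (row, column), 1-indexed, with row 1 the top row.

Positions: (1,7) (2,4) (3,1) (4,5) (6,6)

Row 5: attacked by (1,7)→{3,7}; (2,4)→{1,4,7}; (3,1)→{1,3}; (4,5)→{4,5,6}; (6,6)→{5,6,7}. Safe: 2. Place at column 2.
Row 7: attacked by (1,7)→{1,7}; (2,4)→{4}; (3,1)→{1,5}; (4,5)→{2,5}; (5,2)→{2,4}; (6,6)→{5,6,7}. Safe: 3. Place at column 3.
Columns [7, 4, 1, 5, 2, 6, 3], r−c [-6, -2, 2, -1, 3, 0, 4], r+c [8, 6, 4, 9, 7, 12, 10] are all distinct, so no two queens attack.

(1,7) (2,4) (3,1) (4,5) (5,2) (6,6) (7,3)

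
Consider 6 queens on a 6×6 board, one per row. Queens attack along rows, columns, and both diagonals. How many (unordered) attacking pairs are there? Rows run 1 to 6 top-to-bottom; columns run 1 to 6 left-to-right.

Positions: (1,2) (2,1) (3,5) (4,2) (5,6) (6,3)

Same column: (1,2)–(4,2) (column 2).
Same diagonal: (1,2)–(2,1) (|1−2| = |2−1| = 1); (1,2)–(5,6) (|1−5| = |2−6| = 4).
Total attacking pairs: 3.

3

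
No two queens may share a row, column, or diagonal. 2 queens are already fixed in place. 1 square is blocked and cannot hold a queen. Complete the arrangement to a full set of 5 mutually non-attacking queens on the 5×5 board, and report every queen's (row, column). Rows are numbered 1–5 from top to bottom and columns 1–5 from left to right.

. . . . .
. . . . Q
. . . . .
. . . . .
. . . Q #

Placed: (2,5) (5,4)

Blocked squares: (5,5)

Row 1: attacked by (2,5)→{4,5}; (5,4)→{4}. Safe: 1, 2, 3. Place at column 2.
Row 3: attacked by (1,2)→{2,4}; (2,5)→{4,5}; (5,4)→{2,4}. Safe: 1, 3. Place at column 3.
Row 4: attacked by (1,2)→{2,5}; (2,5)→{3,5}; (3,3)→{2,3,4}; (5,4)→{3,4,5}. Safe: 1. Place at column 1.
Columns [2, 5, 3, 1, 4], r−c [-1, -3, 0, 3, 1], r+c [3, 7, 6, 5, 9] are all distinct, so no two queens attack.

(1,2) (2,5) (3,3) (4,1) (5,4)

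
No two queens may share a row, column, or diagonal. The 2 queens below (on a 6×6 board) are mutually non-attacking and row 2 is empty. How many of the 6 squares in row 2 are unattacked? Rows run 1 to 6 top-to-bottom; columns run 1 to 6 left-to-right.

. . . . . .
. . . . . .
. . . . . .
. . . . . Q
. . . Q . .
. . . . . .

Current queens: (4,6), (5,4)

3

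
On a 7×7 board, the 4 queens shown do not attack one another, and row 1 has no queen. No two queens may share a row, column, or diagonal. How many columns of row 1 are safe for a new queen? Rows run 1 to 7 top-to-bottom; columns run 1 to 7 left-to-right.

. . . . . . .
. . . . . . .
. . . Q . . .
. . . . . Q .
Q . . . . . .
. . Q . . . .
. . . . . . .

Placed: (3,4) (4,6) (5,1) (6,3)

(3,4) attacks row 1 at column 4 and diagonals 2, 6.
(4,6) attacks row 1 at column 6 and diagonals 3.
(5,1) attacks row 1 at column 1 and diagonals 5.
(6,3) attacks row 1 at column 3.
Attacked columns: {1, 2, 3, 4, 5, 6}. Safe: {7}.

1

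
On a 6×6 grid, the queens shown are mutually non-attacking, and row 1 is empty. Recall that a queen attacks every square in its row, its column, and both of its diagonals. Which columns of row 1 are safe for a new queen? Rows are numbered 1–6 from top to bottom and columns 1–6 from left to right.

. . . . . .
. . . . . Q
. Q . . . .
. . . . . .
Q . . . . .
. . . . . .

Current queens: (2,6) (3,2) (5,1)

columns 3

(2,6) attacks row 1 at column 6 and diagonals 5.
(3,2) attacks row 1 at column 2 and diagonals 4.
(5,1) attacks row 1 at column 1 and diagonals 5.
Attacked columns: {1, 2, 4, 5, 6}. Safe: {3}.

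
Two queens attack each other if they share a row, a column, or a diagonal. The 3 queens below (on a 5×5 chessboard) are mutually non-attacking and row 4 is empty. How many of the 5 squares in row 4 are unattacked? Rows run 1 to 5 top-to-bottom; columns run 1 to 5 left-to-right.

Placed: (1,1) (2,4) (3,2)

1

(1,1) attacks row 4 at column 1 and diagonals 4.
(2,4) attacks row 4 at column 4 and diagonals 2.
(3,2) attacks row 4 at column 2 and diagonals 1, 3.
Attacked columns: {1, 2, 3, 4}. Safe: {5}.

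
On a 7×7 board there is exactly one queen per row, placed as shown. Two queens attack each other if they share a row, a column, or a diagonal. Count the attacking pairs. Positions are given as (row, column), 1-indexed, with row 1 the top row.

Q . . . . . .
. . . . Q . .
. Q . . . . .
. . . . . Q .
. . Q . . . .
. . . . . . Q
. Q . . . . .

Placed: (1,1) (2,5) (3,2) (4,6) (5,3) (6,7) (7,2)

Same column: (3,2)–(7,2) (column 2).
Total attacking pairs: 1.

1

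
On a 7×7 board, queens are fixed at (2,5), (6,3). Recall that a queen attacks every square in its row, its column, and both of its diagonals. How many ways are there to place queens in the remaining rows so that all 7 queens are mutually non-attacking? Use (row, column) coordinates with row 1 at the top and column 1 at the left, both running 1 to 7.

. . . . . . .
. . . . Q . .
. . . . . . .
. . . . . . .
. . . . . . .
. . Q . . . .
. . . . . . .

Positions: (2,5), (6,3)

Branch on row 1: col 1 → 0; col 2 → 2; col 7 → 0.
Sum: 0 + 2 + 0 = 2.

2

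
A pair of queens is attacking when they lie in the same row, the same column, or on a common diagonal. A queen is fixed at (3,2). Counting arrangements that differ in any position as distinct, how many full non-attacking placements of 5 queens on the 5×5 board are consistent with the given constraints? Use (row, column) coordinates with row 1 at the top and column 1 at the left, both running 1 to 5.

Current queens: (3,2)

2

Branch on row 1: col 1 → 1; col 3 → 1; col 5 → 0.
Sum: 1 + 1 + 0 = 2.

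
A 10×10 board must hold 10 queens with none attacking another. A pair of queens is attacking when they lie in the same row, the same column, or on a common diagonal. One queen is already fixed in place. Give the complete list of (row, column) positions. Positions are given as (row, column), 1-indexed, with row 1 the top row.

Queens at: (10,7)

Row 1: attacked by (10,7)→{7}. Safe: 1, 2, 3, 4, 5, 6, 8, 9, 10. Place at column 3.
Row 2: attacked by (1,3)→{2,3,4}; (10,7)→{7}. Safe: 1, 5, 6, 8, 9, 10. Place at column 8.
Row 3: attacked by (1,3)→{1,3,5}; (2,8)→{7,8,9}; (10,7)→{7}. Safe: 2, 4, 6, 10. Place at column 6.
Row 4: attacked by (1,3)→{3,6}; (2,8)→{6,8,10}; (3,6)→{5,6,7}; (10,7)→{1,7}. Safe: 2, 4, 9. Place at column 2.
Row 5: attacked by (1,3)→{3,7}; (2,8)→{5,8}; (3,6)→{4,6,8}; (4,2)→{1,2,3}; (10,7)→{2,7}. Safe: 9, 10. Place at column 9.
Row 6: attacked by (1,3)→{3,8}; (2,8)→{4,8}; (3,6)→{3,6,9}; (4,2)→{2,4}; (5,9)→{8,9,10}; (10,7)→{3,7}. Safe: 1, 5. Place at column 5.
Row 7: attacked by (1,3)→{3,9}; (2,8)→{3,8}; (3,6)→{2,6,10}; (4,2)→{2,5}; (5,9)→{7,9}; (6,5)→{4,5,6}; (10,7)→{4,7,10}. Safe: 1. Place at column 1.
Row 8: attacked by (1,3)→{3,10}; (2,8)→{2,8}; (3,6)→{1,6}; (4,2)→{2,6}; (5,9)→{6,9}; (6,5)→{3,5,7}; (7,1)→{1,2}; (10,7)→{5,7,9}. Safe: 4. Place at column 4.
Row 9: attacked by (1,3)→{3}; (2,8)→{1,8}; (3,6)→{6}; (4,2)→{2,7}; (5,9)→{5,9}; (6,5)→{2,5,8}; (7,1)→{1,3}; (8,4)→{3,4,5}; (10,7)→{6,7,8}. Safe: 10. Place at column 10.
Columns [3, 8, 6, 2, 9, 5, 1, 4, 10, 7], r−c [-2, -6, -3, 2, -4, 1, 6, 4, -1, 3], r+c [4, 10, 9, 6, 14, 11, 8, 12, 19, 17] are all distinct, so no two queens attack.

(1,3) (2,8) (3,6) (4,2) (5,9) (6,5) (7,1) (8,4) (9,10) (10,7)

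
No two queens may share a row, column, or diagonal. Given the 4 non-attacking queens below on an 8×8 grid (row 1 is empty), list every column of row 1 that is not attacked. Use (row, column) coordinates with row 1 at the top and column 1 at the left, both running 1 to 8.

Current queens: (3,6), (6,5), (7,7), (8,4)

(3,6) attacks row 1 at column 6 and diagonals 4, 8.
(6,5) attacks row 1 at column 5.
(7,7) attacks row 1 at column 7 and diagonals 1.
(8,4) attacks row 1 at column 4.
Attacked columns: {1, 4, 5, 6, 7, 8}. Safe: {2, 3}.

columns 2, 3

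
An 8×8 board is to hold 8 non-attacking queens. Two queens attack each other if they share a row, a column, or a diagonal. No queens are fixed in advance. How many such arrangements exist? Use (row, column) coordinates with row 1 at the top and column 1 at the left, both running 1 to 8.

92

Branch on row 1: col 1 → 4; col 2 → 8; col 3 → 16; col 4 → 18; col 5 → 18; col 6 → 16; col 7 → 8; col 8 → 4.
Sum: 4 + 8 + 16 + 18 + 18 + 16 + 8 + 4 = 92.
(This is the classic 8-queens count.)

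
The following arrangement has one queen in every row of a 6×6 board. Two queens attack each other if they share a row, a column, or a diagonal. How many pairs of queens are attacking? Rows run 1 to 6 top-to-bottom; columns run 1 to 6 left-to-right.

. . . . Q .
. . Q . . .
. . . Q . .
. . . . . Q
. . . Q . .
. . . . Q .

4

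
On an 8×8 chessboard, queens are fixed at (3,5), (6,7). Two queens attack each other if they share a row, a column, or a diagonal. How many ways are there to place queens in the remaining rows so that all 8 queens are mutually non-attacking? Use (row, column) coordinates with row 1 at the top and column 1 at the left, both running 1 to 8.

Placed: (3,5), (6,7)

3

Branch on row 1: col 1 → 0; col 4 → 2; col 6 → 0; col 8 → 1.
Sum: 0 + 2 + 0 + 1 = 3.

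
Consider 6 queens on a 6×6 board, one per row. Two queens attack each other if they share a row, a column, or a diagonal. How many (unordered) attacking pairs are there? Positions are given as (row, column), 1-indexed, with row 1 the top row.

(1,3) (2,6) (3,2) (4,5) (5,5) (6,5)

4

Same column: (4,5)–(5,5) (column 5); (4,5)–(6,5) (column 5); (5,5)–(6,5) (column 5).
Same diagonal: (3,2)–(6,5) (|3−6| = |2−5| = 3).
Total attacking pairs: 4.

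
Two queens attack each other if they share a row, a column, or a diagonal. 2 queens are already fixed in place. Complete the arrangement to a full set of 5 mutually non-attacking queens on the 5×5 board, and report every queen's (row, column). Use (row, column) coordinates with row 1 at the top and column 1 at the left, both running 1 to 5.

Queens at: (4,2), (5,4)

(1,1) (2,3) (3,5) (4,2) (5,4)

Row 1: attacked by (4,2)→{2,5}; (5,4)→{4}. Safe: 1, 3. Place at column 1.
Row 2: attacked by (1,1)→{1,2}; (4,2)→{2,4}; (5,4)→{1,4}. Safe: 3, 5. Place at column 3.
Row 3: attacked by (1,1)→{1,3}; (2,3)→{2,3,4}; (4,2)→{1,2,3}; (5,4)→{2,4}. Safe: 5. Place at column 5.
Columns [1, 3, 5, 2, 4], r−c [0, -1, -2, 2, 1], r+c [2, 5, 8, 6, 9] are all distinct, so no two queens attack.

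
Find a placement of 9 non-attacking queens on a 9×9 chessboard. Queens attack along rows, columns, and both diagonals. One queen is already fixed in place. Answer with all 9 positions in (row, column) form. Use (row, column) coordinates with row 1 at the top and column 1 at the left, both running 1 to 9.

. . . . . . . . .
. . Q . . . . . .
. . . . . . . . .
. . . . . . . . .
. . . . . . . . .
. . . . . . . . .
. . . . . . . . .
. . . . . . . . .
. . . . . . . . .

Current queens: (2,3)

(1,8) (2,3) (3,1) (4,4) (5,7) (6,9) (7,6) (8,2) (9,5)

Row 1: attacked by (2,3)→{2,3,4}. Safe: 1, 5, 6, 7, 8, 9. Place at column 8.
Row 3: attacked by (1,8)→{6,8}; (2,3)→{2,3,4}. Safe: 1, 5, 7, 9. Place at column 1.
Row 4: attacked by (1,8)→{5,8}; (2,3)→{1,3,5}; (3,1)→{1,2}. Safe: 4, 6, 7, 9. Place at column 4.
Row 5: attacked by (1,8)→{4,8}; (2,3)→{3,6}; (3,1)→{1,3}; (4,4)→{3,4,5}. Safe: 2, 7, 9. Place at column 7.
Row 6: attacked by (1,8)→{3,8}; (2,3)→{3,7}; (3,1)→{1,4}; (4,4)→{2,4,6}; (5,7)→{6,7,8}. Safe: 5, 9. Place at column 9.
Row 7: attacked by (1,8)→{2,8}; (2,3)→{3,8}; (3,1)→{1,5}; (4,4)→{1,4,7}; (5,7)→{5,7,9}; (6,9)→{8,9}. Safe: 6. Place at column 6.
Row 8: attacked by (1,8)→{1,8}; (2,3)→{3,9}; (3,1)→{1,6}; (4,4)→{4,8}; (5,7)→{4,7}; (6,9)→{7,9}; (7,6)→{5,6,7}. Safe: 2. Place at column 2.
Row 9: attacked by (1,8)→{8}; (2,3)→{3}; (3,1)→{1,7}; (4,4)→{4,9}; (5,7)→{3,7}; (6,9)→{6,9}; (7,6)→{4,6,8}; (8,2)→{1,2,3}. Safe: 5. Place at column 5.
Columns [8, 3, 1, 4, 7, 9, 6, 2, 5], r−c [-7, -1, 2, 0, -2, -3, 1, 6, 4], r+c [9, 5, 4, 8, 12, 15, 13, 10, 14] are all distinct, so no two queens attack.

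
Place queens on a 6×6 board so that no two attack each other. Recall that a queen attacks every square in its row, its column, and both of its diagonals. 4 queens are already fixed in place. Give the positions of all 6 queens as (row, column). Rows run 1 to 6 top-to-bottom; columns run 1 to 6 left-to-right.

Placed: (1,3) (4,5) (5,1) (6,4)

(1,3) (2,6) (3,2) (4,5) (5,1) (6,4)

Row 2: attacked by (1,3)→{2,3,4}; (4,5)→{3,5}; (5,1)→{1,4}; (6,4)→{4}. Safe: 6. Place at column 6.
Row 3: attacked by (1,3)→{1,3,5}; (2,6)→{5,6}; (4,5)→{4,5,6}; (5,1)→{1,3}; (6,4)→{1,4}. Safe: 2. Place at column 2.
Columns [3, 6, 2, 5, 1, 4], r−c [-2, -4, 1, -1, 4, 2], r+c [4, 8, 5, 9, 6, 10] are all distinct, so no two queens attack.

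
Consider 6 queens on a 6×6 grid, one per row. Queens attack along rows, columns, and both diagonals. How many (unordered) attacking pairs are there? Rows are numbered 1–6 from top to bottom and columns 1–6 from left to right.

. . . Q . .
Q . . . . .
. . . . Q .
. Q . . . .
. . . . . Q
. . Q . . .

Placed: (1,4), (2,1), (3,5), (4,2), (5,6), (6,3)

All columns are distinct and no two queens satisfy |Δrow| = |Δcol|, so no pair attacks.

0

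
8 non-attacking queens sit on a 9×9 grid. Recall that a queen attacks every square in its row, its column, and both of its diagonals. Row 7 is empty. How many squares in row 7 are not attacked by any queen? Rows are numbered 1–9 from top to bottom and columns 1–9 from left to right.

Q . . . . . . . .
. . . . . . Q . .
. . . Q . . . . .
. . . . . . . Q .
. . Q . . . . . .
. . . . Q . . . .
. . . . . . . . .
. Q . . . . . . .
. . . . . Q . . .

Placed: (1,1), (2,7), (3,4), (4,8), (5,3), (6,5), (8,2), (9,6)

(1,1) attacks row 7 at column 1 and diagonals 7.
(2,7) attacks row 7 at column 7 and diagonals 2.
(3,4) attacks row 7 at column 4 and diagonals 8.
(4,8) attacks row 7 at column 8 and diagonals 5.
(5,3) attacks row 7 at column 3 and diagonals 1, 5.
(6,5) attacks row 7 at column 5 and diagonals 4, 6.
(8,2) attacks row 7 at column 2 and diagonals 1, 3.
(9,6) attacks row 7 at column 6 and diagonals 4, 8.
Attacked columns: {1, 2, 3, 4, 5, 6, 7, 8}. Safe: {9}.

1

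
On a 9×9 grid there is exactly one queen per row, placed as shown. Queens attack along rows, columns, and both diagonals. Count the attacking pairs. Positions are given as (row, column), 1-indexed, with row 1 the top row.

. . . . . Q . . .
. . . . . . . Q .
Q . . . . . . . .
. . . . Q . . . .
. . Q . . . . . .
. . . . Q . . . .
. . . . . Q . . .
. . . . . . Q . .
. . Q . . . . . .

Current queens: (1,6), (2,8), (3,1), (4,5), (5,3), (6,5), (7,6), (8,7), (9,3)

7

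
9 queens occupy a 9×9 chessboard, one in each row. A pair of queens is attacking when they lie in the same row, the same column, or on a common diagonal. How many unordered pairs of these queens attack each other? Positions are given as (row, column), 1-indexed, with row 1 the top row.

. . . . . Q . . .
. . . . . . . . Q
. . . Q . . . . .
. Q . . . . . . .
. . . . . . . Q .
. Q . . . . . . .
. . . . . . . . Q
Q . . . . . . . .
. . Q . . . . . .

Same column: (2,9)–(7,9) (column 9); (4,2)–(6,2) (column 2).
Same diagonal: (1,6)–(3,4) (|1−3| = |6−4| = 2).
Total attacking pairs: 3.

3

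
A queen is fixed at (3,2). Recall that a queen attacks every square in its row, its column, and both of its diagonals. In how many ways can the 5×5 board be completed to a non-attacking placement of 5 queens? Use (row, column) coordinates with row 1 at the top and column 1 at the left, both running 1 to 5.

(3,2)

2

Branch on row 1: col 1 → 1; col 3 → 1; col 5 → 0.
Sum: 1 + 1 + 0 = 2.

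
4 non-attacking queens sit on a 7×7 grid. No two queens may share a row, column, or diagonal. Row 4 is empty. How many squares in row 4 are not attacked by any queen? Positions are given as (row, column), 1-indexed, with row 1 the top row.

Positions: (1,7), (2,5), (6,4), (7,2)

(1,7) attacks row 4 at column 7 and diagonals 4.
(2,5) attacks row 4 at column 5 and diagonals 3, 7.
(6,4) attacks row 4 at column 4 and diagonals 2, 6.
(7,2) attacks row 4 at column 2 and diagonals 5.
Attacked columns: {2, 3, 4, 5, 6, 7}. Safe: {1}.

1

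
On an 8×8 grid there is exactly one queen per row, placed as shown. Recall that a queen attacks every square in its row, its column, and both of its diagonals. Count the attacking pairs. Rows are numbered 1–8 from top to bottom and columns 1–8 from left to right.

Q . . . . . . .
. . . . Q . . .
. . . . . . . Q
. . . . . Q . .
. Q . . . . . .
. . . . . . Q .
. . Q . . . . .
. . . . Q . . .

5

Same column: (2,5)–(8,5) (column 5).
Same diagonal: (2,5)–(5,2) (|2−5| = |5−2| = 3); (4,6)–(7,3) (|4−7| = |6−3| = 3); (5,2)–(8,5) (|5−8| = |2−5| = 3); (6,7)–(8,5) (|6−8| = |7−5| = 2).
Total attacking pairs: 5.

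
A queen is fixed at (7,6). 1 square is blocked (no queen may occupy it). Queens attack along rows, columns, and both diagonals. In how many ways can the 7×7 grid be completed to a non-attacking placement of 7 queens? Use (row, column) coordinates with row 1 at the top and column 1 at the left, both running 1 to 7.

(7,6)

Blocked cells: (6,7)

Branch on row 1: col 1 → 1; col 2 → 4; col 3 → 1; col 4 → 1; col 5 → 0; col 7 → 0.
Sum: 1 + 4 + 1 + 1 + 0 + 0 = 7.

7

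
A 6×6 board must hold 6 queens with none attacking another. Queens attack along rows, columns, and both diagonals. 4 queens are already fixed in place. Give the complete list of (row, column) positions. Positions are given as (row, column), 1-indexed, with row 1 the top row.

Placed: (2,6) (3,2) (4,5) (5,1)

Row 1: attacked by (2,6)→{5,6}; (3,2)→{2,4}; (4,5)→{2,5}; (5,1)→{1,5}. Safe: 3. Place at column 3.
Row 6: attacked by (1,3)→{3}; (2,6)→{2,6}; (3,2)→{2,5}; (4,5)→{3,5}; (5,1)→{1,2}. Safe: 4. Place at column 4.
Columns [3, 6, 2, 5, 1, 4], r−c [-2, -4, 1, -1, 4, 2], r+c [4, 8, 5, 9, 6, 10] are all distinct, so no two queens attack.

(1,3) (2,6) (3,2) (4,5) (5,1) (6,4)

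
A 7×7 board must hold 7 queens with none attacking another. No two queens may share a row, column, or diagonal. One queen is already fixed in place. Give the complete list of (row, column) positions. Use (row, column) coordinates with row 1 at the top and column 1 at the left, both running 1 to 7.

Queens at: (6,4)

(1,5) (2,2) (3,6) (4,3) (5,7) (6,4) (7,1)

Row 1: attacked by (6,4)→{4}. Safe: 1, 2, 3, 5, 6, 7. Place at column 5.
Row 2: attacked by (1,5)→{4,5,6}; (6,4)→{4}. Safe: 1, 2, 3, 7. Place at column 2.
Row 3: attacked by (1,5)→{3,5,7}; (2,2)→{1,2,3}; (6,4)→{1,4,7}. Safe: 6. Place at column 6.
Row 4: attacked by (1,5)→{2,5}; (2,2)→{2,4}; (3,6)→{5,6,7}; (6,4)→{2,4,6}. Safe: 1, 3. Place at column 3.
Row 5: attacked by (1,5)→{1,5}; (2,2)→{2,5}; (3,6)→{4,6}; (4,3)→{2,3,4}; (6,4)→{3,4,5}. Safe: 7. Place at column 7.
Row 7: attacked by (1,5)→{5}; (2,2)→{2,7}; (3,6)→{2,6}; (4,3)→{3,6}; (5,7)→{5,7}; (6,4)→{3,4,5}. Safe: 1. Place at column 1.
Columns [5, 2, 6, 3, 7, 4, 1], r−c [-4, 0, -3, 1, -2, 2, 6], r+c [6, 4, 9, 7, 12, 10, 8] are all distinct, so no two queens attack.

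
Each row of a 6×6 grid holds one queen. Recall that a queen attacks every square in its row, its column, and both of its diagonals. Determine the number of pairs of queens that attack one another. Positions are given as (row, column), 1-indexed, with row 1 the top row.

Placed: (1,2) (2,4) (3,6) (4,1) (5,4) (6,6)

3

Same column: (2,4)–(5,4) (column 4); (3,6)–(6,6) (column 6).
Same diagonal: (3,6)–(5,4) (|3−5| = |6−4| = 2).
Total attacking pairs: 3.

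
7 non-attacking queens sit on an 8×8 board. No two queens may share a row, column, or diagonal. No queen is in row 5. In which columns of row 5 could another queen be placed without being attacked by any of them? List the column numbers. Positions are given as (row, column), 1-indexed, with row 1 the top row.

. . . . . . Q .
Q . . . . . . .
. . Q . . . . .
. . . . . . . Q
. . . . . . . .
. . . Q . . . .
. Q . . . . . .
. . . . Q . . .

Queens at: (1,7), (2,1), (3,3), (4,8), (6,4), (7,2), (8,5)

(1,7) attacks row 5 at column 7 and diagonals 3.
(2,1) attacks row 5 at column 1 and diagonals 4.
(3,3) attacks row 5 at column 3 and diagonals 1, 5.
(4,8) attacks row 5 at column 8 and diagonals 7.
(6,4) attacks row 5 at column 4 and diagonals 3, 5.
(7,2) attacks row 5 at column 2 and diagonals 4.
(8,5) attacks row 5 at column 5 and diagonals 2, 8.
Attacked columns: {1, 2, 3, 4, 5, 7, 8}. Safe: {6}.

columns 6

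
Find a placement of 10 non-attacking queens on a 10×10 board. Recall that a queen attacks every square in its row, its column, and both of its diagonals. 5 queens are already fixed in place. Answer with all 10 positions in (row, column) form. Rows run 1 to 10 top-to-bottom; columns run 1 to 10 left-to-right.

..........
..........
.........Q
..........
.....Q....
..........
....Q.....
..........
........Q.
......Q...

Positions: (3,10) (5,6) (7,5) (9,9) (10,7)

(1,4) (2,8) (3,10) (4,3) (5,6) (6,2) (7,5) (8,1) (9,9) (10,7)

Row 1: attacked by (3,10)→{8,10}; (5,6)→{2,6,10}; (7,5)→{5}; (9,9)→{1,9}; (10,7)→{7}. Safe: 3, 4. Place at column 4.
Row 2: attacked by (1,4)→{3,4,5}; (3,10)→{9,10}; (5,6)→{3,6,9}; (7,5)→{5,10}; (9,9)→{2,9}; (10,7)→{7}. Safe: 1, 8. Place at column 8.
Row 4: attacked by (1,4)→{1,4,7}; (2,8)→{6,8,10}; (3,10)→{9,10}; (5,6)→{5,6,7}; (7,5)→{2,5,8}; (9,9)→{4,9}; (10,7)→{1,7}. Safe: 3. Place at column 3.
Row 6: attacked by (1,4)→{4,9}; (2,8)→{4,8}; (3,10)→{7,10}; (4,3)→{1,3,5}; (5,6)→{5,6,7}; (7,5)→{4,5,6}; (9,9)→{6,9}; (10,7)→{3,7}. Safe: 2. Place at column 2.
Row 8: attacked by (1,4)→{4}; (2,8)→{2,8}; (3,10)→{5,10}; (4,3)→{3,7}; (5,6)→{3,6,9}; (6,2)→{2,4}; (7,5)→{4,5,6}; (9,9)→{8,9,10}; (10,7)→{5,7,9}. Safe: 1. Place at column 1.
Columns [4, 8, 10, 3, 6, 2, 5, 1, 9, 7], r−c [-3, -6, -7, 1, -1, 4, 2, 7, 0, 3], r+c [5, 10, 13, 7, 11, 8, 12, 9, 18, 17] are all distinct, so no two queens attack.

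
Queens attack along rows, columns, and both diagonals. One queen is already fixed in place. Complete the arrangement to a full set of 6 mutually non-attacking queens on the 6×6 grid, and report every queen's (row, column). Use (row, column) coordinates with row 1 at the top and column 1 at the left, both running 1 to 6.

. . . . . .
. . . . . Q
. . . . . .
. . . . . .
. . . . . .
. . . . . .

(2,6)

(1,3) (2,6) (3,2) (4,5) (5,1) (6,4)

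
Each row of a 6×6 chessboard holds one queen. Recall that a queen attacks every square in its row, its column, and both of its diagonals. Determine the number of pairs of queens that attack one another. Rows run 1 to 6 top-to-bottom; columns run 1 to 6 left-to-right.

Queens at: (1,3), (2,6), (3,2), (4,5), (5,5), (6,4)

2

Same column: (4,5)–(5,5) (column 5).
Same diagonal: (5,5)–(6,4) (|5−6| = |5−4| = 1).
Total attacking pairs: 2.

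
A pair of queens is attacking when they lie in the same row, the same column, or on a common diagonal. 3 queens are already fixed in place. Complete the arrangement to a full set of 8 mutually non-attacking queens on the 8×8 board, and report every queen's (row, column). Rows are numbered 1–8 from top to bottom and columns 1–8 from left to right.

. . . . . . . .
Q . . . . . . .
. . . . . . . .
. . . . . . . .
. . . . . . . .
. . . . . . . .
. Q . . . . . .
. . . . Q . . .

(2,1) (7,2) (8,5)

Row 1: attacked by (2,1)→{1,2}; (7,2)→{2,8}; (8,5)→{5}. Safe: 3, 4, 6, 7. Place at column 7.
Row 3: attacked by (1,7)→{5,7}; (2,1)→{1,2}; (7,2)→{2,6}; (8,5)→{5}. Safe: 3, 4, 8. Place at column 3.
Row 4: attacked by (1,7)→{4,7}; (2,1)→{1,3}; (3,3)→{2,3,4}; (7,2)→{2,5}; (8,5)→{1,5}. Safe: 6, 8. Place at column 8.
Row 5: attacked by (1,7)→{3,7}; (2,1)→{1,4}; (3,3)→{1,3,5}; (4,8)→{7,8}; (7,2)→{2,4}; (8,5)→{2,5,8}. Safe: 6. Place at column 6.
Row 6: attacked by (1,7)→{2,7}; (2,1)→{1,5}; (3,3)→{3,6}; (4,8)→{6,8}; (5,6)→{5,6,7}; (7,2)→{1,2,3}; (8,5)→{3,5,7}. Safe: 4. Place at column 4.
Columns [7, 1, 3, 8, 6, 4, 2, 5], r−c [-6, 1, 0, -4, -1, 2, 5, 3], r+c [8, 3, 6, 12, 11, 10, 9, 13] are all distinct, so no two queens attack.

(1,7) (2,1) (3,3) (4,8) (5,6) (6,4) (7,2) (8,5)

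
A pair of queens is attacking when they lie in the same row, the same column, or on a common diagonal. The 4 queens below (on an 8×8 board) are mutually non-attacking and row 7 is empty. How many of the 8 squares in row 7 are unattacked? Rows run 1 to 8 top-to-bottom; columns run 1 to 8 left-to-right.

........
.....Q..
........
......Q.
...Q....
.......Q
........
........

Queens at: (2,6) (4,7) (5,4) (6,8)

2

(2,6) attacks row 7 at column 6 and diagonals 1.
(4,7) attacks row 7 at column 7 and diagonals 4.
(5,4) attacks row 7 at column 4 and diagonals 2, 6.
(6,8) attacks row 7 at column 8 and diagonals 7.
Attacked columns: {1, 2, 4, 6, 7, 8}. Safe: {3, 5}.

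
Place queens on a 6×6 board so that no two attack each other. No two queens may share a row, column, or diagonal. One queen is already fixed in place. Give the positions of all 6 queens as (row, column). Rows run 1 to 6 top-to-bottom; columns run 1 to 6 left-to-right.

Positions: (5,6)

(1,4) (2,1) (3,5) (4,2) (5,6) (6,3)

Row 1: attacked by (5,6)→{2,6}. Safe: 1, 3, 4, 5. Place at column 4.
Row 2: attacked by (1,4)→{3,4,5}; (5,6)→{3,6}. Safe: 1, 2. Place at column 1.
Row 3: attacked by (1,4)→{2,4,6}; (2,1)→{1,2}; (5,6)→{4,6}. Safe: 3, 5. Place at column 5.
Row 4: attacked by (1,4)→{1,4}; (2,1)→{1,3}; (3,5)→{4,5,6}; (5,6)→{5,6}. Safe: 2. Place at column 2.
Row 6: attacked by (1,4)→{4}; (2,1)→{1,5}; (3,5)→{2,5}; (4,2)→{2,4}; (5,6)→{5,6}. Safe: 3. Place at column 3.
Columns [4, 1, 5, 2, 6, 3], r−c [-3, 1, -2, 2, -1, 3], r+c [5, 3, 8, 6, 11, 9] are all distinct, so no two queens attack.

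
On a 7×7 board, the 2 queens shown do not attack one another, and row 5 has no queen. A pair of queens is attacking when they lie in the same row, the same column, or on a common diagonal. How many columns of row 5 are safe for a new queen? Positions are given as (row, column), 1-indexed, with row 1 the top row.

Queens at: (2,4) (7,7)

3

(2,4) attacks row 5 at column 4 and diagonals 1, 7.
(7,7) attacks row 5 at column 7 and diagonals 5.
Attacked columns: {1, 4, 5, 7}. Safe: {2, 3, 6}.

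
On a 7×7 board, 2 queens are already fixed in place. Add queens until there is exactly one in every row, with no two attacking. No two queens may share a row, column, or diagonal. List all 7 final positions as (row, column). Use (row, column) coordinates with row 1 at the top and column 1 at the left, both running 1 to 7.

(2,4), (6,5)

Row 1: attacked by (2,4)→{3,4,5}; (6,5)→{5}. Safe: 1, 2, 6, 7. Place at column 6.
Row 3: attacked by (1,6)→{4,6}; (2,4)→{3,4,5}; (6,5)→{2,5}. Safe: 1, 7. Place at column 7.
Row 4: attacked by (1,6)→{3,6}; (2,4)→{2,4,6}; (3,7)→{6,7}; (6,5)→{3,5,7}. Safe: 1. Place at column 1.
Row 5: attacked by (1,6)→{2,6}; (2,4)→{1,4,7}; (3,7)→{5,7}; (4,1)→{1,2}; (6,5)→{4,5,6}. Safe: 3. Place at column 3.
Row 7: attacked by (1,6)→{6}; (2,4)→{4}; (3,7)→{3,7}; (4,1)→{1,4}; (5,3)→{1,3,5}; (6,5)→{4,5,6}. Safe: 2. Place at column 2.
Columns [6, 4, 7, 1, 3, 5, 2], r−c [-5, -2, -4, 3, 2, 1, 5], r+c [7, 6, 10, 5, 8, 11, 9] are all distinct, so no two queens attack.

(1,6) (2,4) (3,7) (4,1) (5,3) (6,5) (7,2)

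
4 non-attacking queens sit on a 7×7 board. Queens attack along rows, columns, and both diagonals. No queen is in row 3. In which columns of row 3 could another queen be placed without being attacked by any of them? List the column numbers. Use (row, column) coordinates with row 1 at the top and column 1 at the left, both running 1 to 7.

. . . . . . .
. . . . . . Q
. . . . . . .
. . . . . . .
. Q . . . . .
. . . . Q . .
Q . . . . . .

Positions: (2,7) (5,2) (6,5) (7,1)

columns 3

(2,7) attacks row 3 at column 7 and diagonals 6.
(5,2) attacks row 3 at column 2 and diagonals 4.
(6,5) attacks row 3 at column 5 and diagonals 2.
(7,1) attacks row 3 at column 1 and diagonals 5.
Attacked columns: {1, 2, 4, 5, 6, 7}. Safe: {3}.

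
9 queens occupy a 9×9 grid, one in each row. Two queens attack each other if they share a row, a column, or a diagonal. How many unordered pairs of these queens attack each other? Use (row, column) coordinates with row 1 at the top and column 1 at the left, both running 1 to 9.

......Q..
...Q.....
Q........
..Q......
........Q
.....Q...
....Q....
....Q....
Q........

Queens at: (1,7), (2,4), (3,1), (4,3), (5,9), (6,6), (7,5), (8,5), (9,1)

Same column: (3,1)–(9,1) (column 1); (7,5)–(8,5) (column 5).
Same diagonal: (3,1)–(7,5) (|3−7| = |1−5| = 4); (6,6)–(7,5) (|6−7| = |6−5| = 1).
Total attacking pairs: 4.

4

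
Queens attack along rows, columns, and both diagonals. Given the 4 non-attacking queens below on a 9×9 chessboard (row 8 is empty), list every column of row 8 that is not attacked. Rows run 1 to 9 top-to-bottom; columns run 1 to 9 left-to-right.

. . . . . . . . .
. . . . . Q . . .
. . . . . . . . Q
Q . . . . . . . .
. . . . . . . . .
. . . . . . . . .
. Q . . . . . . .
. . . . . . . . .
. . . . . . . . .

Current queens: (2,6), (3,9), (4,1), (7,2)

(2,6) attacks row 8 at column 6.
(3,9) attacks row 8 at column 9 and diagonals 4.
(4,1) attacks row 8 at column 1 and diagonals 5.
(7,2) attacks row 8 at column 2 and diagonals 1, 3.
Attacked columns: {1, 2, 3, 4, 5, 6, 9}. Safe: {7, 8}.

columns 7, 8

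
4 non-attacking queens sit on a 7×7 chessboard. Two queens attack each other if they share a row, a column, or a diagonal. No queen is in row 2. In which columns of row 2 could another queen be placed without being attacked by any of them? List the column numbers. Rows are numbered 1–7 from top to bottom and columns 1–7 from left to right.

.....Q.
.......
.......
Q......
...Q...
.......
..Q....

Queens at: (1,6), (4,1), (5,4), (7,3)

columns 2

(1,6) attacks row 2 at column 6 and diagonals 5, 7.
(4,1) attacks row 2 at column 1 and diagonals 3.
(5,4) attacks row 2 at column 4 and diagonals 1, 7.
(7,3) attacks row 2 at column 3.
Attacked columns: {1, 3, 4, 5, 6, 7}. Safe: {2}.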